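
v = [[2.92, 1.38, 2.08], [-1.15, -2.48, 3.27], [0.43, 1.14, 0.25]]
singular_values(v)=[4.31, 3.93, 0.64]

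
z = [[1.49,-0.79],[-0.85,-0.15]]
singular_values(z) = [1.83, 0.49]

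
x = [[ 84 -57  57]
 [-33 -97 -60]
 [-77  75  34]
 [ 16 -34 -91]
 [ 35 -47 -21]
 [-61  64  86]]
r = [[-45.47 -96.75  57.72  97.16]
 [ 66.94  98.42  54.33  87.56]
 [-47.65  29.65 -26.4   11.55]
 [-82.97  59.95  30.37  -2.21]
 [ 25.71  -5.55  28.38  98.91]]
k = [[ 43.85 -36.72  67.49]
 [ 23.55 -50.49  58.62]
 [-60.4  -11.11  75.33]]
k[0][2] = 67.49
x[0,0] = 84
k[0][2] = 67.49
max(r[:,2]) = 57.72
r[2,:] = [-47.65, 29.65, -26.4, 11.55]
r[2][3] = 11.55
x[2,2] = 34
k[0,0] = 43.85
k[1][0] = 23.55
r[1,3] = 87.56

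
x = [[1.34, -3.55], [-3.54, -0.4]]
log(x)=[[1.32+1.20j, (-0.13+1.53j)], [(-0.13+1.52j), (1.26+1.95j)]]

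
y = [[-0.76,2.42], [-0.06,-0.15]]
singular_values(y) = [2.54, 0.1]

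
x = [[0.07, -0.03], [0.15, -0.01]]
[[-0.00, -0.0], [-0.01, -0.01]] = x@[[-0.04, -0.05], [0.02, -0.05]]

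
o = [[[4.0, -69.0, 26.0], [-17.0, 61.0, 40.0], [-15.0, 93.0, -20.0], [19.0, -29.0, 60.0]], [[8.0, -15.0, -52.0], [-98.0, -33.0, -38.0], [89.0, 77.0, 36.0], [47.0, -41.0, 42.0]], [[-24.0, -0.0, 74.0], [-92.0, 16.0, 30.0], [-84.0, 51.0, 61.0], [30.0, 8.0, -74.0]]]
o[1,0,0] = 8.0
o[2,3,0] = 30.0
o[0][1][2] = 40.0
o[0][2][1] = 93.0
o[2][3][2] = -74.0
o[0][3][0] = 19.0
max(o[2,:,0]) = 30.0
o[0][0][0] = 4.0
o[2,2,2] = 61.0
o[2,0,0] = -24.0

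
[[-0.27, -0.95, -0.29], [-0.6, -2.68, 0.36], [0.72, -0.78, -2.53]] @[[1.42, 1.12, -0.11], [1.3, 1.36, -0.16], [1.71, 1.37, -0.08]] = [[-2.11,-1.99,0.20], [-3.72,-3.82,0.47], [-4.32,-3.72,0.25]]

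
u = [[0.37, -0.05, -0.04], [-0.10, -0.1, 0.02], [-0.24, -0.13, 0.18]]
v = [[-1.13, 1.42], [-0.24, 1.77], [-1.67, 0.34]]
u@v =[[-0.34, 0.42], [0.10, -0.31], [0.00, -0.51]]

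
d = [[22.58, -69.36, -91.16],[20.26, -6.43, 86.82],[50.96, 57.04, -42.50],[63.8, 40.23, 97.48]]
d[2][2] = -42.5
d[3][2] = 97.48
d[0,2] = -91.16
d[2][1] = 57.04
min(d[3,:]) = 40.23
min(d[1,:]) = -6.43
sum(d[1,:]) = 100.64999999999999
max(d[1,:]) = 86.82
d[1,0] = 20.26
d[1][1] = -6.43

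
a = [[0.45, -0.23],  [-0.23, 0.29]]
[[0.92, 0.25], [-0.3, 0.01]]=a@ [[2.53, 0.96], [0.97, 0.79]]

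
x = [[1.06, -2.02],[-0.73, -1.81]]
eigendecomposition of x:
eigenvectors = [[0.98, 0.52], [-0.22, 0.85]]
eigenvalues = [1.5, -2.25]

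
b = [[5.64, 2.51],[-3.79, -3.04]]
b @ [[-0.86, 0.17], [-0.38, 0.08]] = [[-5.8, 1.16], [4.41, -0.89]]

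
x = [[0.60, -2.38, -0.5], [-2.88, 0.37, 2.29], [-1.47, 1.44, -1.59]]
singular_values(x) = [3.99, 2.86, 1.61]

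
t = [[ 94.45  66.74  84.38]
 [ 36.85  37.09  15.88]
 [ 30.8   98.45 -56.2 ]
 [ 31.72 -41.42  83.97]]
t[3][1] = -41.42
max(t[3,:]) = 83.97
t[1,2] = 15.88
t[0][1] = 66.74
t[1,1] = 37.09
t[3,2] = 83.97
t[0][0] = 94.45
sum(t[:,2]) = 128.02999999999997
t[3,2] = 83.97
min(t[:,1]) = -41.42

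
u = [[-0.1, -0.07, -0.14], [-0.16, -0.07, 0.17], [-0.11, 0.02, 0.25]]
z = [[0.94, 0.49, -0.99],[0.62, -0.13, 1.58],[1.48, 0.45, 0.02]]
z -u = [[1.04,0.56,-0.85],  [0.78,-0.06,1.41],  [1.59,0.43,-0.23]]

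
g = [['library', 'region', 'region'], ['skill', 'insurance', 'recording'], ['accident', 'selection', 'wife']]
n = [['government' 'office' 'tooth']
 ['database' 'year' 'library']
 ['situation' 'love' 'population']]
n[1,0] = 'database'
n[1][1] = 'year'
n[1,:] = ['database', 'year', 'library']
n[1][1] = 'year'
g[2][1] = 'selection'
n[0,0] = 'government'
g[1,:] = ['skill', 'insurance', 'recording']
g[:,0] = ['library', 'skill', 'accident']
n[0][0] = 'government'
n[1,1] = 'year'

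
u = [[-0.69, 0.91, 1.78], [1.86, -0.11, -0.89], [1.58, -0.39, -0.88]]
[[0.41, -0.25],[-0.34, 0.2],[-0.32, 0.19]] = u @ [[-0.1, 0.06], [0.04, -0.03], [0.17, -0.10]]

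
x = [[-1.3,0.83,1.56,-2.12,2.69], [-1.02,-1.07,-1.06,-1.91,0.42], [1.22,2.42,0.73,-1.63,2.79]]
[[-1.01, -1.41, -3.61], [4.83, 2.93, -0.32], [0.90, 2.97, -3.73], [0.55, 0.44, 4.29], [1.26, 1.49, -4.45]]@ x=[[-1.65, -8.07, -2.72, 10.72, -13.38],[-9.66, 0.1, 4.2, -15.31, 13.33],[-8.75, -11.46, -4.47, -1.50, -6.74],[4.07, 10.37, 3.52, -9.0, 13.63],[-8.59, -11.32, -2.86, 1.74, -8.4]]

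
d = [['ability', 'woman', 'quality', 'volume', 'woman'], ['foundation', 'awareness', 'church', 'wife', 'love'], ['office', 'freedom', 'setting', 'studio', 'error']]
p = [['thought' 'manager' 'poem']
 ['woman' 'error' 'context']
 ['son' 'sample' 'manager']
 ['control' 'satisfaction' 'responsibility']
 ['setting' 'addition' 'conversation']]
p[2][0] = 'son'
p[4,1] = 'addition'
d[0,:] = ['ability', 'woman', 'quality', 'volume', 'woman']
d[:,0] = ['ability', 'foundation', 'office']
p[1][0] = 'woman'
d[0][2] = 'quality'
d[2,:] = ['office', 'freedom', 'setting', 'studio', 'error']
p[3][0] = 'control'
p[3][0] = 'control'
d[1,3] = 'wife'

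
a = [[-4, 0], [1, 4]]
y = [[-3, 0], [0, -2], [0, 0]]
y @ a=[[12, 0], [-2, -8], [0, 0]]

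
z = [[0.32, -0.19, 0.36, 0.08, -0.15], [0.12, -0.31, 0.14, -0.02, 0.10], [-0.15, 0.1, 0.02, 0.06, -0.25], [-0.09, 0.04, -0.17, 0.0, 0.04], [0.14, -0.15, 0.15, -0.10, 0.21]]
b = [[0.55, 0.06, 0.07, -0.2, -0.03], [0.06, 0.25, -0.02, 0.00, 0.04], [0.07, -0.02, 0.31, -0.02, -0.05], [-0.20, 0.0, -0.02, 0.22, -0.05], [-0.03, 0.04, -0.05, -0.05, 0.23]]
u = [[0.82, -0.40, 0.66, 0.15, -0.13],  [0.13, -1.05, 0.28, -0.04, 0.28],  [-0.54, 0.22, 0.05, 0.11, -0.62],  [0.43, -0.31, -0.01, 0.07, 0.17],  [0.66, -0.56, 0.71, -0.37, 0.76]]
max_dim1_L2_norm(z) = 0.54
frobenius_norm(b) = 0.82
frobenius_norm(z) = 0.83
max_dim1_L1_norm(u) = 3.06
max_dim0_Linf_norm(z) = 0.36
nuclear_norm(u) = 4.12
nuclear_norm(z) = 1.39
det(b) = 0.00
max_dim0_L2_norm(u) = 1.31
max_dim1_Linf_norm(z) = 0.36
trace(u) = 0.65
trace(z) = 0.24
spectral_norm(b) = 0.67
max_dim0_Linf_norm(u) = 1.05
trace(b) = 1.56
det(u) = 0.01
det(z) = 0.00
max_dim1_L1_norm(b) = 0.91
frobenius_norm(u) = 2.37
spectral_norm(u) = 2.03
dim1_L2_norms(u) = [1.14, 1.13, 0.86, 0.56, 1.4]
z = b @ u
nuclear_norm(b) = 1.56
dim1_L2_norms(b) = [0.59, 0.26, 0.32, 0.3, 0.25]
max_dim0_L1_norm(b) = 0.91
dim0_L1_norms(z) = [0.82, 0.79, 0.84, 0.26, 0.75]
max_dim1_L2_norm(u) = 1.4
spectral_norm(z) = 0.69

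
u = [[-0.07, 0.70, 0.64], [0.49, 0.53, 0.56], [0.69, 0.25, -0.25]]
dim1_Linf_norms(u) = [0.7, 0.56, 0.69]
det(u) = 0.22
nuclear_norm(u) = 2.31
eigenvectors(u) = [[-0.58, -0.59, 0.27], [-0.72, -0.12, -0.68], [-0.39, 0.80, 0.68]]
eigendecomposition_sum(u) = [[0.37,0.50,0.35], [0.46,0.62,0.43], [0.25,0.34,0.24]] + [[-0.40, 0.15, 0.31],[-0.08, 0.03, 0.06],[0.54, -0.21, -0.43]] + [[-0.04,0.05,-0.02], [0.11,-0.12,0.06], [-0.11,0.12,-0.06]]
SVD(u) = [[0.68, -0.45, 0.57], [0.7, 0.18, -0.69], [0.21, 0.87, 0.44]] @ diag([1.268370575458755, 0.8293571368605932, 0.20881288956581537]) @ [[0.35,0.71,0.61], [0.87,-0.0,-0.49], [-0.35,0.7,-0.62]]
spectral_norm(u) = 1.27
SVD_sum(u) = [[0.3, 0.61, 0.53], [0.31, 0.63, 0.55], [0.09, 0.19, 0.16]] + [[-0.33, 0.0, 0.18], [0.13, -0.0, -0.07], [0.63, -0.00, -0.35]] + [[-0.04, 0.08, -0.07], [0.05, -0.10, 0.09], [-0.03, 0.07, -0.06]]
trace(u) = 0.21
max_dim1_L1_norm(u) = 1.58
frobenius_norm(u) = 1.53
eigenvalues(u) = [1.23, -0.8, -0.22]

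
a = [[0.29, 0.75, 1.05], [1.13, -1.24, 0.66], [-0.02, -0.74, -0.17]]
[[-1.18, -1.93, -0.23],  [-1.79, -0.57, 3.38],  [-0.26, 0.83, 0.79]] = a @ [[0.23, -0.89, 1.64], [0.74, -0.87, -1.15], [-1.72, -0.97, 0.15]]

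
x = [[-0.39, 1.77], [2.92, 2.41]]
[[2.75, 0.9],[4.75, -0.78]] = x @ [[0.29, -0.58],  [1.62, 0.38]]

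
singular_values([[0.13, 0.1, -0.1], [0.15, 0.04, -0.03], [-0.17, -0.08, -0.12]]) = [0.29, 0.16, 0.04]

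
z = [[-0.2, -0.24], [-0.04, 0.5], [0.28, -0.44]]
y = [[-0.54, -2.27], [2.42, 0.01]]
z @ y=[[-0.47, 0.45], [1.23, 0.1], [-1.22, -0.64]]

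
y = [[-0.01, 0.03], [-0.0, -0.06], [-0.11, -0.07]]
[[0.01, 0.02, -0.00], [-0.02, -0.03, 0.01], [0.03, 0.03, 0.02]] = y@ [[-0.46, -0.67, -0.06], [0.28, 0.57, -0.18]]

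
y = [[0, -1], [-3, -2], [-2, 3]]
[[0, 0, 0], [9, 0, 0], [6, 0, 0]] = y@[[-3, 0, 0], [0, 0, 0]]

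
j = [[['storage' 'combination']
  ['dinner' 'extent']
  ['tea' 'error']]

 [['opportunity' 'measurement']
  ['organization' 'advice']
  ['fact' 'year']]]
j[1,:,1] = ['measurement', 'advice', 'year']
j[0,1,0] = 'dinner'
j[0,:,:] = [['storage', 'combination'], ['dinner', 'extent'], ['tea', 'error']]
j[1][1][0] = 'organization'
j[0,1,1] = 'extent'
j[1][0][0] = 'opportunity'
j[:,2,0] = ['tea', 'fact']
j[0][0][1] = 'combination'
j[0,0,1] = 'combination'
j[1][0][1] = 'measurement'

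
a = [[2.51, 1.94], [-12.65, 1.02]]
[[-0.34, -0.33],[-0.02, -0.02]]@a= [[3.32, -1.0], [0.20, -0.06]]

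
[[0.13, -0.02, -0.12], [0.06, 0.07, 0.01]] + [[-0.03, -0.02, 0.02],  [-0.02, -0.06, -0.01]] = [[0.10, -0.04, -0.10],[0.04, 0.01, 0.0]]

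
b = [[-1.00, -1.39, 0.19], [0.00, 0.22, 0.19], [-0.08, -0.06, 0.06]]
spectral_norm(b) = 1.73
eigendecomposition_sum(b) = [[-1.01, -1.17, 0.4], [0.01, 0.01, -0.0], [-0.08, -0.09, 0.03]] + [[-0.00, -0.0, 0.00], [0.0, 0.00, -0.0], [-0.00, -0.00, 0.00]] + [[0.01, -0.22, -0.21], [-0.01, 0.21, 0.20], [-0.00, 0.03, 0.03]]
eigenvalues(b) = [-0.97, 0.0, 0.25]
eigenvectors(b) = [[1.00, 0.73, -0.73], [-0.01, -0.45, 0.67], [0.08, 0.52, 0.1]]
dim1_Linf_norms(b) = [1.39, 0.22, 0.08]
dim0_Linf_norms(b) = [1.0, 1.39, 0.19]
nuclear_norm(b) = 1.98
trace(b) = -0.72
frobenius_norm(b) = 1.75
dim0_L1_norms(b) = [1.08, 1.67, 0.44]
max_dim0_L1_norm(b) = 1.67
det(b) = -0.00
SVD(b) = [[-0.99, -0.08, -0.08], [0.09, -0.97, -0.23], [-0.06, -0.23, 0.97]] @ diag([1.7330203112936005, 0.25087948096870605, 0.0002944022835982104]) @ [[0.58, 0.81, -0.1], [0.38, -0.37, -0.85], [0.73, -0.45, 0.52]]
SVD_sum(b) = [[-0.99, -1.40, 0.17], [0.09, 0.13, -0.02], [-0.06, -0.08, 0.01]] + [[-0.01,  0.01,  0.02], [-0.09,  0.09,  0.21], [-0.02,  0.02,  0.05]] + [[-0.0, 0.0, -0.00], [-0.00, 0.00, -0.0], [0.00, -0.00, 0.00]]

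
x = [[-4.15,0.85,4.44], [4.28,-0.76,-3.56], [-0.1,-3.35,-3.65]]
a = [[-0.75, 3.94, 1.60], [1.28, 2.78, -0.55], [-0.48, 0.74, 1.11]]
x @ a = [[2.07,-10.7,-2.18],[-2.47,12.12,3.31],[-2.46,-12.41,-2.37]]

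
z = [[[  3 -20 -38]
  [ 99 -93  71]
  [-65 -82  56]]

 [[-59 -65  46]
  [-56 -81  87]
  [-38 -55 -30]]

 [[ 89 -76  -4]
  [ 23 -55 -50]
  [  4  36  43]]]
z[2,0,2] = -4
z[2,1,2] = -50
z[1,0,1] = -65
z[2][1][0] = 23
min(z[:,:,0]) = -65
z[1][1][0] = -56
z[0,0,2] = -38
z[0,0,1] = -20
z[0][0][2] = -38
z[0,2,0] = -65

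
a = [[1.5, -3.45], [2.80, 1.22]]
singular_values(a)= [3.76, 3.05]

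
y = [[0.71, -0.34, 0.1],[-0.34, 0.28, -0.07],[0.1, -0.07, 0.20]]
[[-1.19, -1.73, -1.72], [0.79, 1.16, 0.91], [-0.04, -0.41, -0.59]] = y @ [[-0.84,  -1.07,  -1.96], [2.03,  2.69,  0.42], [0.92,  -0.55,  -1.81]]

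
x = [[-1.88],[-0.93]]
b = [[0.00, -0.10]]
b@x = [[0.09]]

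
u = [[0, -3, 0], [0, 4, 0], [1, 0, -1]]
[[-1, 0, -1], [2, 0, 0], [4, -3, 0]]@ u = [[-1, 3, 1], [0, -6, 0], [0, -24, 0]]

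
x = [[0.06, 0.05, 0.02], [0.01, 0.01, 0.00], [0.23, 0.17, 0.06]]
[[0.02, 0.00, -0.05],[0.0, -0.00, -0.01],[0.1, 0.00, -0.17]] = x @ [[0.66, -0.02, -0.31],[-0.3, -0.23, -0.57],[-0.06, 0.75, -0.05]]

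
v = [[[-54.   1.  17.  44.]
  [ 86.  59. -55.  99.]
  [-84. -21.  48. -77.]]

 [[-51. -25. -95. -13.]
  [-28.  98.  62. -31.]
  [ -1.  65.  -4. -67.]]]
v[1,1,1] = 98.0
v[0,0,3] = 44.0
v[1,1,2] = 62.0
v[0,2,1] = -21.0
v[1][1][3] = -31.0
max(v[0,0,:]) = 44.0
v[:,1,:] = [[86.0, 59.0, -55.0, 99.0], [-28.0, 98.0, 62.0, -31.0]]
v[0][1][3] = 99.0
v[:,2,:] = [[-84.0, -21.0, 48.0, -77.0], [-1.0, 65.0, -4.0, -67.0]]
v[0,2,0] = -84.0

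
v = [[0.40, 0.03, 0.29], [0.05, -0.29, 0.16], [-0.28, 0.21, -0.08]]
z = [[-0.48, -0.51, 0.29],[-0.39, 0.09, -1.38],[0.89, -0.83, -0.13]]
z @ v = [[-0.30,  0.19,  -0.24], [0.23,  -0.33,  0.01], [0.35,  0.24,  0.14]]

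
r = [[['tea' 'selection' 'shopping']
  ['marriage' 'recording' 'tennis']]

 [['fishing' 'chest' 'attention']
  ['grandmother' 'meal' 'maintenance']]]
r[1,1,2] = 'maintenance'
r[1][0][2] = 'attention'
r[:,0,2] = ['shopping', 'attention']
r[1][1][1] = 'meal'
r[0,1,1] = 'recording'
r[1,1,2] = 'maintenance'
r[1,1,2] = 'maintenance'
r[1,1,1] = 'meal'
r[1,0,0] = 'fishing'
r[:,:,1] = [['selection', 'recording'], ['chest', 'meal']]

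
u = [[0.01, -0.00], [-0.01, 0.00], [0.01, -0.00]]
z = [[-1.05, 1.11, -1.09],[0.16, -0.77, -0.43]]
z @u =[[-0.03, 0.00], [0.01, 0.00]]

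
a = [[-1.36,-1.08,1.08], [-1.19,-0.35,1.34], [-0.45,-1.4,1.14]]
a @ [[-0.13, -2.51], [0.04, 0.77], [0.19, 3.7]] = [[0.34,6.58], [0.4,7.68], [0.22,4.27]]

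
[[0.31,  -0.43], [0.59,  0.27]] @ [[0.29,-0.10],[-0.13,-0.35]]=[[0.15, 0.12], [0.14, -0.15]]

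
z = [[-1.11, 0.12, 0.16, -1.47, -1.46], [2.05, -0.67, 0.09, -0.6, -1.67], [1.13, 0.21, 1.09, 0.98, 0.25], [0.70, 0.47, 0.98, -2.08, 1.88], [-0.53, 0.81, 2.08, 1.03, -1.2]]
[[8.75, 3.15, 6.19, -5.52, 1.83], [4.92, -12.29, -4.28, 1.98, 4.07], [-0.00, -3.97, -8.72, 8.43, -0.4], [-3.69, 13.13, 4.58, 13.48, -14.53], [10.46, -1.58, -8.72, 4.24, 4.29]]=z @ [[-1.78, -3.08, -2.91, 3.25, -1.26], [-2.56, 2.84, -2.38, 1.65, -4.04], [3.90, 0.92, -1.64, 4.09, 0.07], [-0.82, -3.04, -3.49, -0.72, 2.68], [-3.6, 3.58, 1.11, 2.62, -3.32]]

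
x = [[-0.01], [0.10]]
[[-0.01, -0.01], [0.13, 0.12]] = x@[[1.31,1.15]]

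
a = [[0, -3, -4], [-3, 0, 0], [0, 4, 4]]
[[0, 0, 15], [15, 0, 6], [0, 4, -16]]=a @ [[-5, 0, -2], [0, 4, -1], [0, -3, -3]]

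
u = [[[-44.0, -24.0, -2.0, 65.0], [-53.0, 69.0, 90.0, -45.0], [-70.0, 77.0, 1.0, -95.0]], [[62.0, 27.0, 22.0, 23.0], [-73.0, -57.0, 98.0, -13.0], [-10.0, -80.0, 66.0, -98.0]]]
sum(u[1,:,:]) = -33.0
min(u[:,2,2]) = 1.0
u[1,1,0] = -73.0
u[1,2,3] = -98.0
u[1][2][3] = -98.0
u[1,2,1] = -80.0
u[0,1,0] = -53.0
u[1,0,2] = 22.0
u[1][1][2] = 98.0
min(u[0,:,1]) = -24.0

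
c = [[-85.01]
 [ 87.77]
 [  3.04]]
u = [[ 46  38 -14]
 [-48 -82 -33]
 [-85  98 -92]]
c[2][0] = 3.04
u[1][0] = -48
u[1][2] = -33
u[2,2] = -92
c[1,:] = [87.77]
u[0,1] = 38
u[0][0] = 46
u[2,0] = -85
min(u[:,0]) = -85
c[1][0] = 87.77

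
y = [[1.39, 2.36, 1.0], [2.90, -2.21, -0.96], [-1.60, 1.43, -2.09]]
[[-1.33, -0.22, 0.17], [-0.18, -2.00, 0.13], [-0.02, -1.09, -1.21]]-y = [[-2.72, -2.58, -0.83], [-3.08, 0.21, 1.09], [1.58, -2.52, 0.88]]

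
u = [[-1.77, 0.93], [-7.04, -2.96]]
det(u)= 11.786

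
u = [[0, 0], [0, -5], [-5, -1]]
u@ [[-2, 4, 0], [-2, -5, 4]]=[[0, 0, 0], [10, 25, -20], [12, -15, -4]]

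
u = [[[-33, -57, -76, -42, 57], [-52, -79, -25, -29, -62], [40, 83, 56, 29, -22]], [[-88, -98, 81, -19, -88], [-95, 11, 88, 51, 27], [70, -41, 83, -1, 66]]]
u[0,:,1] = [-57, -79, 83]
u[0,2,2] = 56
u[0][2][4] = -22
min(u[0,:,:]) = -79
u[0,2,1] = 83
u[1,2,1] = -41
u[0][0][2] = -76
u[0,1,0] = -52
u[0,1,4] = -62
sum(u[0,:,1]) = -53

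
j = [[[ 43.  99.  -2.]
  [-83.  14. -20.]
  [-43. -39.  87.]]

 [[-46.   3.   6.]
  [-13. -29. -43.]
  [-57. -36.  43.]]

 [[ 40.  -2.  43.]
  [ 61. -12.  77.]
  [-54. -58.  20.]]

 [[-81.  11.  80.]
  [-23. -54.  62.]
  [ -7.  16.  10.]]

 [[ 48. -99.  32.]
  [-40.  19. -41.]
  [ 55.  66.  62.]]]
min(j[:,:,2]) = -43.0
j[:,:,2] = [[-2.0, -20.0, 87.0], [6.0, -43.0, 43.0], [43.0, 77.0, 20.0], [80.0, 62.0, 10.0], [32.0, -41.0, 62.0]]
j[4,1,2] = -41.0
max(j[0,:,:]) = 99.0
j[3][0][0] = -81.0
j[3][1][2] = 62.0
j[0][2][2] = 87.0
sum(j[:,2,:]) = 65.0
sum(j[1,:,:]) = -172.0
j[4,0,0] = 48.0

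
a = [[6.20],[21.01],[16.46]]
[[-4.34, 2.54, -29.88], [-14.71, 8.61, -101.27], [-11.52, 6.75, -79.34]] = a @ [[-0.70, 0.41, -4.82]]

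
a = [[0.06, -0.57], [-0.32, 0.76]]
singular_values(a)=[0.99, 0.14]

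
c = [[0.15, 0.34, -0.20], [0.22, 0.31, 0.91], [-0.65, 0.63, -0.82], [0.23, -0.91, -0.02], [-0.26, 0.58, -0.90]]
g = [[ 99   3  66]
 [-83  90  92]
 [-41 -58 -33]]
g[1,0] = -83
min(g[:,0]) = -83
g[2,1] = -58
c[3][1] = -0.909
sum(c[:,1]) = 0.96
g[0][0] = 99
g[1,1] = 90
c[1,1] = 0.312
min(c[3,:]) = -0.909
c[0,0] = 0.148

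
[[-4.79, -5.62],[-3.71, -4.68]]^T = [[-4.79, -3.71], [-5.62, -4.68]]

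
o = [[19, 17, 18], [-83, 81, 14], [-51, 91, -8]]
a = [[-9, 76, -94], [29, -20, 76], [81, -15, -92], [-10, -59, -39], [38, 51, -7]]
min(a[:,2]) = -94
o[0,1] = 17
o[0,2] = 18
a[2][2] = -92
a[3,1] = -59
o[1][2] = 14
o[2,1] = 91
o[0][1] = 17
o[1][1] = 81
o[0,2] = 18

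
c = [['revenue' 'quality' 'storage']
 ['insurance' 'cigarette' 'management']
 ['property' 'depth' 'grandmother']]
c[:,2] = ['storage', 'management', 'grandmother']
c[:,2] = ['storage', 'management', 'grandmother']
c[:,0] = ['revenue', 'insurance', 'property']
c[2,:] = ['property', 'depth', 'grandmother']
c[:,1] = ['quality', 'cigarette', 'depth']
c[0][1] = 'quality'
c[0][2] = 'storage'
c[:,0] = ['revenue', 'insurance', 'property']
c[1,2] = 'management'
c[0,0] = 'revenue'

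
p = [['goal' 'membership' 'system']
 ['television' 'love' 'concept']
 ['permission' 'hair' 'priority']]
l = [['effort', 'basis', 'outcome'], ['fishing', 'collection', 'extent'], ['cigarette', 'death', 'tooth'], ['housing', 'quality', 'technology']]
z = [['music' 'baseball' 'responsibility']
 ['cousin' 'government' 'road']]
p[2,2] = 'priority'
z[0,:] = ['music', 'baseball', 'responsibility']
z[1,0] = 'cousin'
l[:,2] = ['outcome', 'extent', 'tooth', 'technology']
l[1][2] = 'extent'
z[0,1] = 'baseball'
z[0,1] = 'baseball'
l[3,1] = 'quality'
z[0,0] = 'music'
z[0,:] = ['music', 'baseball', 'responsibility']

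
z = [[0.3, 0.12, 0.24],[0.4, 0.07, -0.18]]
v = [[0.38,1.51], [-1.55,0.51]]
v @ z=[[0.72, 0.15, -0.18],[-0.26, -0.15, -0.46]]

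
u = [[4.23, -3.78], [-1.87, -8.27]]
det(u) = -42.05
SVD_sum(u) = [[0.03,-3.82], [0.07,-8.25]] + [[4.20, 0.04], [-1.94, -0.02]]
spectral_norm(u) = 9.09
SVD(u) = [[0.42, 0.91], [0.91, -0.42]] @ diag([9.093172607121284, 4.624425579150246]) @ [[0.01, -1.00],[1.00, 0.01]]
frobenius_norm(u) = 10.20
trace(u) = -4.04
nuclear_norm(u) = 13.72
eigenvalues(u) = [4.77, -8.81]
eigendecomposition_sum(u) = [[4.58, -1.33],[-0.66, 0.19]] + [[-0.35,-2.45], [-1.21,-8.46]]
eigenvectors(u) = [[0.99, 0.28],  [-0.14, 0.96]]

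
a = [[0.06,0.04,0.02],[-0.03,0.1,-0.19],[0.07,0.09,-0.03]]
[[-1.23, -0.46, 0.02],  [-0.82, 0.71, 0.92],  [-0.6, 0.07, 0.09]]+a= [[-1.17, -0.42, 0.04], [-0.85, 0.81, 0.73], [-0.53, 0.16, 0.06]]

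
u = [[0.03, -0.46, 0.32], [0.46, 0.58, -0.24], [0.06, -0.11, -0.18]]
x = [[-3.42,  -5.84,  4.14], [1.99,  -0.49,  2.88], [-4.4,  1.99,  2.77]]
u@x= [[-2.43,  0.69,  -0.31], [0.64,  -3.45,  2.91], [0.37,  -0.65,  -0.57]]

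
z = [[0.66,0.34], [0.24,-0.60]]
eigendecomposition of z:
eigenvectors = [[0.98, -0.25], [0.18, 0.97]]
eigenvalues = [0.72, -0.66]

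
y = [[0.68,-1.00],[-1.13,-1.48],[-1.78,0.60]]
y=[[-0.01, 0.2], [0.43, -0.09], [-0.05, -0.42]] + [[0.69, -1.2], [-1.56, -1.39], [-1.73, 1.02]]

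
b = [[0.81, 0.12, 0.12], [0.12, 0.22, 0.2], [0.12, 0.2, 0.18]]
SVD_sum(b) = [[0.77,0.20,0.19], [0.20,0.05,0.05], [0.19,0.05,0.05]] + [[0.04, -0.08, -0.07], [-0.08, 0.17, 0.15], [-0.07, 0.15, 0.13]] + [[-0.0,-0.00,0.0], [-0.0,-0.0,0.00], [0.0,0.0,-0.0]]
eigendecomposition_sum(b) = [[0.77,0.2,0.19],[0.2,0.05,0.05],[0.19,0.05,0.05]] + [[0.04, -0.08, -0.07], [-0.08, 0.17, 0.15], [-0.07, 0.15, 0.13]] + [[-0.0, -0.00, 0.0], [-0.0, -0.0, 0.00], [0.0, 0.00, -0.0]]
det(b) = -0.00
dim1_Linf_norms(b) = [0.81, 0.22, 0.2]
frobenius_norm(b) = 0.94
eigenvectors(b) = [[0.94, 0.34, -0.01], [0.25, -0.70, -0.67], [0.23, -0.63, 0.74]]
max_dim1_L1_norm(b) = 1.05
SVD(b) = [[-0.94, 0.34, -0.01], [-0.25, -0.70, -0.67], [-0.23, -0.63, 0.74]] @ diag([0.87118244058837, 0.33991169159834617, 0.0010941321867161348]) @ [[-0.94, -0.25, -0.23],[0.34, -0.70, -0.63],[0.01, 0.67, -0.74]]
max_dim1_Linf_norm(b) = 0.81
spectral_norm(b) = 0.87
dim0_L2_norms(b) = [0.83, 0.32, 0.29]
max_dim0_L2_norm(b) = 0.83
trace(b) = 1.21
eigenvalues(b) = [0.87, 0.34, -0.0]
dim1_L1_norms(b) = [1.05, 0.54, 0.5]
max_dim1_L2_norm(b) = 0.83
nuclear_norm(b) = 1.21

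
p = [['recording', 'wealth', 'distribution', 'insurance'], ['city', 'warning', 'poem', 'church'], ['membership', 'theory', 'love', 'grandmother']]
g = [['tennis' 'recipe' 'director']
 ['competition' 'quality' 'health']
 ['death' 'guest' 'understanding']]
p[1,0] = 'city'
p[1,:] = ['city', 'warning', 'poem', 'church']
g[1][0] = 'competition'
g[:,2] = ['director', 'health', 'understanding']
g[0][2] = 'director'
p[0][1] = 'wealth'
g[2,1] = 'guest'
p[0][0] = 'recording'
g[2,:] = ['death', 'guest', 'understanding']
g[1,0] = 'competition'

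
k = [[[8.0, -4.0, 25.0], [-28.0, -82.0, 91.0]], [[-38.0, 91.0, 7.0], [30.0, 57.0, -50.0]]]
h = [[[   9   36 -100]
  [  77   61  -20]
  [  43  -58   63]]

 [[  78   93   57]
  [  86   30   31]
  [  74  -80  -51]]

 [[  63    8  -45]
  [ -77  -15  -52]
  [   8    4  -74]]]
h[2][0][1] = 8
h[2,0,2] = -45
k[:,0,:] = [[8.0, -4.0, 25.0], [-38.0, 91.0, 7.0]]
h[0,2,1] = -58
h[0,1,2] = -20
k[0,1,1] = -82.0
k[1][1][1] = 57.0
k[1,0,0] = -38.0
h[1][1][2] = 31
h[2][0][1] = 8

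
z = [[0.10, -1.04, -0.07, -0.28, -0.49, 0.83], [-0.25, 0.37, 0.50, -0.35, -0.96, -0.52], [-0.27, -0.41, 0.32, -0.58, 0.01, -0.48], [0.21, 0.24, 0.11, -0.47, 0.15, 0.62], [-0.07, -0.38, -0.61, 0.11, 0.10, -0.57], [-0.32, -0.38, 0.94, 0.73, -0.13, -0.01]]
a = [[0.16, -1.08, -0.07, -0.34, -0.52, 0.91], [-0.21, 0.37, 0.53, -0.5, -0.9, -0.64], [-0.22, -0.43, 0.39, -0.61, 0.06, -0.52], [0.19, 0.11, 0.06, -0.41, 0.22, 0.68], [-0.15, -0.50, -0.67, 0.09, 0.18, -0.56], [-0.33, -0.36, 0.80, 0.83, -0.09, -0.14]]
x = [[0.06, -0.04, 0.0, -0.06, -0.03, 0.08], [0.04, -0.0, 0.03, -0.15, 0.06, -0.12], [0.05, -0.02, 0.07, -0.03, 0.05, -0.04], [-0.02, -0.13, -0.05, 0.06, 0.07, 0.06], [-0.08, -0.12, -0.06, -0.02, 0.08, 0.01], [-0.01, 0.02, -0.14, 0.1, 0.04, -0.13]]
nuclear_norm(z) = 6.18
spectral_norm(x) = 0.26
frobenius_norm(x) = 0.43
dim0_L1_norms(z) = [1.22, 2.82, 2.55, 2.52, 1.84, 3.03]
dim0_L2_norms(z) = [0.54, 1.32, 1.27, 1.14, 1.1, 1.38]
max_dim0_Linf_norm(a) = 1.08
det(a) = 0.18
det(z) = -0.00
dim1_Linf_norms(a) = [1.08, 0.9, 0.61, 0.68, 0.67, 0.83]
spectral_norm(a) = 1.73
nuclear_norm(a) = 6.48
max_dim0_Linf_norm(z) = 1.04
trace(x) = 0.14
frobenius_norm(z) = 2.84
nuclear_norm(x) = 0.89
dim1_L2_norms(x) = [0.13, 0.21, 0.11, 0.18, 0.18, 0.22]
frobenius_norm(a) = 2.96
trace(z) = 0.41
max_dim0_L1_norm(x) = 0.44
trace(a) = 0.55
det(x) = -0.00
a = x + z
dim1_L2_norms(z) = [1.45, 1.33, 0.95, 0.86, 0.93, 1.3]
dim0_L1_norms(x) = [0.26, 0.33, 0.35, 0.42, 0.33, 0.44]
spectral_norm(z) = 1.57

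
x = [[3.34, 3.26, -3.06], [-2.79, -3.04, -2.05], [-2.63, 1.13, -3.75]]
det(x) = 63.394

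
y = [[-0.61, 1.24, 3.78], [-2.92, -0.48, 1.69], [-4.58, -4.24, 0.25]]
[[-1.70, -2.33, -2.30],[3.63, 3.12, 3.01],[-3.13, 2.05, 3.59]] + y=[[-2.31, -1.09, 1.48], [0.71, 2.64, 4.7], [-7.71, -2.19, 3.84]]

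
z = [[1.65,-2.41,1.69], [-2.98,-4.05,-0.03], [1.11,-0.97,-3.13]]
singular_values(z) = [5.18, 3.55, 3.05]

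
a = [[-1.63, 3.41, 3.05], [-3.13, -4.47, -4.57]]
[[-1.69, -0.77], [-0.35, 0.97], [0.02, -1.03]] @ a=[[5.16, -2.32, -1.64],[-2.47, -5.53, -5.5],[3.19, 4.67, 4.77]]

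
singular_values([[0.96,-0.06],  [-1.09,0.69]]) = [1.56, 0.38]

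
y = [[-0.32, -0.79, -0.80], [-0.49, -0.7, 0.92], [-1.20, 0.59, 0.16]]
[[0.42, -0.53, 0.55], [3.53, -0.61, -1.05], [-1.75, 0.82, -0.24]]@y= [[-0.53, 0.36, -0.74], [0.43, -2.98, -3.55], [0.45, 0.67, 2.12]]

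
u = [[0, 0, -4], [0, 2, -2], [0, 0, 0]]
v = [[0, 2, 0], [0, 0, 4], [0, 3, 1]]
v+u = [[0, 2, -4], [0, 2, 2], [0, 3, 1]]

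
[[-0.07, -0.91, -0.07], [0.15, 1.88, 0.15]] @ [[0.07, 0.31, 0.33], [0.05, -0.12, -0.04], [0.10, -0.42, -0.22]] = [[-0.06, 0.12, 0.03], [0.12, -0.24, -0.06]]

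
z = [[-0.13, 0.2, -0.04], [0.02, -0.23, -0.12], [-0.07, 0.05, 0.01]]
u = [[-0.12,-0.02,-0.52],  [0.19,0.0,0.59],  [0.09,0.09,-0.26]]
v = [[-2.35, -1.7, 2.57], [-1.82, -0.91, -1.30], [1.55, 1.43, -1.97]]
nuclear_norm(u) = 1.06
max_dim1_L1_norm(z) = 0.37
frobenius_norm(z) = 0.37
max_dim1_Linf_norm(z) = 0.23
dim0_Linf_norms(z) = [0.13, 0.23, 0.12]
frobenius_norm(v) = 5.40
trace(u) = -0.38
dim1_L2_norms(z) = [0.24, 0.26, 0.09]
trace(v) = -5.23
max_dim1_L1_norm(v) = 6.62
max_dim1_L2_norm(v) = 3.88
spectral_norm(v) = 4.88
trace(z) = -0.35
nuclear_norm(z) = 0.51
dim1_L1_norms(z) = [0.37, 0.37, 0.13]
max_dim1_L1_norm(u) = 0.78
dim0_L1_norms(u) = [0.4, 0.11, 1.37]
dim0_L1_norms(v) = [5.72, 4.04, 5.84]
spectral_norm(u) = 0.85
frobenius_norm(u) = 0.87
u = z @ v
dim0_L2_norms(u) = [0.24, 0.09, 0.83]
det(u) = -0.00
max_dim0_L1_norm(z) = 0.48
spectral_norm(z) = 0.33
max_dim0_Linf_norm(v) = 2.57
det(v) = -2.12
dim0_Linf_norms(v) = [2.35, 1.7, 2.57]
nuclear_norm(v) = 7.38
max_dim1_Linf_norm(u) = 0.59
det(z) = 0.00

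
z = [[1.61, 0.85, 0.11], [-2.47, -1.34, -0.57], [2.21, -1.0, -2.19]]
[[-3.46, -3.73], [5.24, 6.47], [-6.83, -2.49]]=z@ [[-2.61, -2.65], [0.86, 0.88], [0.09, -1.94]]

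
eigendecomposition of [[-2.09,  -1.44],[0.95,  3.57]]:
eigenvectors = [[-0.98,0.26], [0.17,-0.97]]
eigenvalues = [-1.84, 3.32]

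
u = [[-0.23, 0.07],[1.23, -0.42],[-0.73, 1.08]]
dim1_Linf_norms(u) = [0.23, 1.23, 1.08]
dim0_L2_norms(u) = [1.45, 1.16]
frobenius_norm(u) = 1.86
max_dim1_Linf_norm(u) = 1.23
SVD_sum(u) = [[-0.18, 0.14], [0.99, -0.74], [-0.98, 0.74]] + [[-0.05, -0.07], [0.24, 0.32], [0.25, 0.34]]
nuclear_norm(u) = 2.35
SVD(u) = [[-0.13,0.14], [0.70,-0.69], [-0.7,-0.71]] @ diag([1.7597239442540311, 0.5914149474092079]) @ [[0.80, -0.6], [-0.6, -0.8]]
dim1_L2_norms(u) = [0.24, 1.3, 1.3]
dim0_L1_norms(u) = [2.19, 1.57]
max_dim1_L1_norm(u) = 1.81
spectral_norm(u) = 1.76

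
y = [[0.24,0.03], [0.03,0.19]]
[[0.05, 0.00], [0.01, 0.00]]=y @ [[0.19, 0.0], [0.03, 0.0]]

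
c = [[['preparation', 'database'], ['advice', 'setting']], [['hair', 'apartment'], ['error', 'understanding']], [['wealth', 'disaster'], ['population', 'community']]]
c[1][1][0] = 'error'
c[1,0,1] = 'apartment'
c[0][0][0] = 'preparation'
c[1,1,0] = 'error'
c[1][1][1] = 'understanding'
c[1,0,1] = 'apartment'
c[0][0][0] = 'preparation'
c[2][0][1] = 'disaster'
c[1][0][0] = 'hair'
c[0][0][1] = 'database'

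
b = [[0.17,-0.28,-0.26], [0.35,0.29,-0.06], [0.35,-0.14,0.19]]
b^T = [[0.17,0.35,0.35], [-0.28,0.29,-0.14], [-0.26,-0.06,0.19]]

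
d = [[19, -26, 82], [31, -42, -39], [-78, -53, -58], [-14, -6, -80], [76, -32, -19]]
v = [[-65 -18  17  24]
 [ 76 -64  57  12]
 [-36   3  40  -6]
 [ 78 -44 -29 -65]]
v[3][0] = 78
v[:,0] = [-65, 76, -36, 78]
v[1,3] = 12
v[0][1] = -18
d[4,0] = 76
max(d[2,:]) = -53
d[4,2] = -19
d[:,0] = [19, 31, -78, -14, 76]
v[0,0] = -65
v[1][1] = -64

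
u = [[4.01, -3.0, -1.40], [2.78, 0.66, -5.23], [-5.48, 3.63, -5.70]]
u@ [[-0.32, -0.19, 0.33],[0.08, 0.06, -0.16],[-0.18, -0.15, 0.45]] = [[-1.27, -0.73, 1.17], [0.1, 0.30, -1.54], [3.07, 2.11, -4.95]]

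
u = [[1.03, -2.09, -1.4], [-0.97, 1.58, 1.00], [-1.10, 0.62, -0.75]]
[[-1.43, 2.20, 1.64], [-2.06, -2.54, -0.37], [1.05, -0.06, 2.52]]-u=[[-2.46, 4.29, 3.04], [-1.09, -4.12, -1.37], [2.15, -0.68, 3.27]]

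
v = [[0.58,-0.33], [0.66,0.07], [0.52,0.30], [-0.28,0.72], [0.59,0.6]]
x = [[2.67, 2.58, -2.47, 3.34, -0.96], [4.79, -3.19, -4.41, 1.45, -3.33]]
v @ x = [[-0.03,  2.55,  0.02,  1.46,  0.54], [2.1,  1.48,  -1.94,  2.31,  -0.87], [2.83,  0.38,  -2.61,  2.17,  -1.5], [2.7,  -3.02,  -2.48,  0.11,  -2.13], [4.45,  -0.39,  -4.10,  2.84,  -2.56]]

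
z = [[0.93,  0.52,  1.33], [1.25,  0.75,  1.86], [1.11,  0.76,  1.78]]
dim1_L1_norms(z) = [2.78, 3.86, 3.65]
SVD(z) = [[-0.46,0.61,0.65], [-0.64,0.27,-0.72], [-0.61,-0.75,0.27]] @ diag([3.6686183323435264, 0.09021665291025265, 0.0006979474702648452]) @ [[-0.52, -0.32, -0.79], [0.77, -0.57, -0.28], [0.36, 0.75, -0.55]]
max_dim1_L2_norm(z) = 2.36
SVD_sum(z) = [[0.89, 0.55, 1.35],[1.23, 0.76, 1.87],[1.16, 0.72, 1.76]] + [[0.04,-0.03,-0.02], [0.02,-0.01,-0.01], [-0.05,0.04,0.02]] + [[0.00, 0.0, -0.0], [-0.0, -0.0, 0.0], [0.00, 0.0, -0.00]]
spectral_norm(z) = 3.67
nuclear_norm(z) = 3.76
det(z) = -0.00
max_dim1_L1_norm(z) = 3.86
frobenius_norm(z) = 3.67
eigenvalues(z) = [3.42, 0.04, -0.0]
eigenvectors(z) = [[-0.46, -0.69, -0.35], [-0.64, -0.38, -0.76], [-0.61, 0.61, 0.54]]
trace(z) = 3.46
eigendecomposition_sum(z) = [[0.87, 0.55, 1.34], [1.22, 0.77, 1.86], [1.16, 0.73, 1.77]] + [[0.05, -0.03, -0.01], [0.03, -0.02, -0.00], [-0.05, 0.03, 0.01]] + [[0.00, -0.00, 0.00], [0.0, -0.0, 0.00], [-0.0, 0.00, -0.00]]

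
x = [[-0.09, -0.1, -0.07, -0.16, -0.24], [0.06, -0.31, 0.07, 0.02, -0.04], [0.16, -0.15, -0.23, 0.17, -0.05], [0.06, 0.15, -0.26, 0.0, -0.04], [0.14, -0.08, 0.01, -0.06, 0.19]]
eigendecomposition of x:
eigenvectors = [[0.13+0.53j,  (0.13-0.53j),  (-0.58+0j),  (-0.75+0j),  (-0.67+0j)], [(0.23-0.1j),  (0.23+0.1j),  (-0.21+0j),  -0.32+0.00j,  -0.53+0.00j], [0.65+0.00j,  0.65-0.00j,  (-0.33+0j),  -0.41+0.00j,  -0.48+0.00j], [0.31+0.31j,  (0.31-0.31j),  (-0.08+0j),  (0.06+0j),  (0.01+0j)], [(0.1-0.11j),  0.10+0.11j,  (0.71+0j),  0.40+0.00j,  0.16+0.00j]]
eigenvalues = [(-0.18+0.24j), (-0.18-0.24j), (0.1+0j), (-0.03+0j), (-0.16+0j)]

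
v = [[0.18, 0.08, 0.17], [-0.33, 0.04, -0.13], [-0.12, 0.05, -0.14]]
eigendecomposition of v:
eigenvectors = [[0.23+0.47j, (0.23-0.47j), -0.45+0.00j], [(-0.8+0j), (-0.8-0j), (-0.28+0j)], [(-0.29+0j), (-0.29-0j), 0.85+0.00j]]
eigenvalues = [(0.09+0.2j), (0.09-0.2j), (-0.09+0j)]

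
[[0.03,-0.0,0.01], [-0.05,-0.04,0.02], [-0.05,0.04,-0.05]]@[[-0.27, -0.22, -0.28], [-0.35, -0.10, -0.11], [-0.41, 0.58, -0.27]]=[[-0.01, -0.0, -0.01], [0.02, 0.03, 0.01], [0.02, -0.02, 0.02]]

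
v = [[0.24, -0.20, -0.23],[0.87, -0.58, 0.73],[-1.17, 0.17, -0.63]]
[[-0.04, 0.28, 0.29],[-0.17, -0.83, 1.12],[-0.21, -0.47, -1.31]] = v @ [[0.32, 1.39, 1.04], [0.68, 1.82, -0.27], [-0.08, -1.35, 0.08]]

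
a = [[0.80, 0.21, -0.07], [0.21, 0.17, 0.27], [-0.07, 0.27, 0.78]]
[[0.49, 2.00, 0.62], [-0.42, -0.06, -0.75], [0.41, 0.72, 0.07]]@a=[[0.77, 0.61, 0.99], [-0.3, -0.3, -0.57], [0.47, 0.23, 0.22]]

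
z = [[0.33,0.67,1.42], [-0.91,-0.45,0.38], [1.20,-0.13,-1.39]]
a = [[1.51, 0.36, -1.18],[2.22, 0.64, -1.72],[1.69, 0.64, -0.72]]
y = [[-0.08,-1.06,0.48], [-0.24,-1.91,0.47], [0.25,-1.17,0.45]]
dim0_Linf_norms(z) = [1.2, 0.67, 1.42]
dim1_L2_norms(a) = [1.95, 2.88, 1.95]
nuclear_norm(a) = 4.48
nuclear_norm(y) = 3.12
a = y @ z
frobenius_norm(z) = 2.67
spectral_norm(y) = 2.60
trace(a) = 1.43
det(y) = 0.15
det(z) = 0.62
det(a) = 0.10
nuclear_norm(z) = 3.87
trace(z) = -1.51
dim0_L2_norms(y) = [0.36, 2.48, 0.81]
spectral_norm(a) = 3.96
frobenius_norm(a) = 3.99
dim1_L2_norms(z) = [1.6, 1.08, 1.84]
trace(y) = -1.54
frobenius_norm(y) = 2.63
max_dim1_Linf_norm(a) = 2.22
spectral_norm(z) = 2.25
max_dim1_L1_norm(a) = 4.58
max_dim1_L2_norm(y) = 1.98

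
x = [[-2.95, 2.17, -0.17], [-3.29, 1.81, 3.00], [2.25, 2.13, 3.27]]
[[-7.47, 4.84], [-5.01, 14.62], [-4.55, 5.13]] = x @ [[0.24,-1.85], [-3.08,-0.06], [0.45,2.88]]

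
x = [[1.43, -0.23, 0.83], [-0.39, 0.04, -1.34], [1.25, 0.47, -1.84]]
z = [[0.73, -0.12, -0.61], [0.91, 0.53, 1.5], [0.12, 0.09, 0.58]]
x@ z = [[0.93, -0.22, -0.74], [-0.41, -0.05, -0.48], [1.12, -0.07, -1.12]]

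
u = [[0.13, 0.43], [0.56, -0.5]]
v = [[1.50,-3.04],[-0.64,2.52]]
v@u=[[-1.51, 2.16], [1.33, -1.54]]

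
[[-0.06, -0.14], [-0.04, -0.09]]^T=[[-0.06,  -0.04], [-0.14,  -0.09]]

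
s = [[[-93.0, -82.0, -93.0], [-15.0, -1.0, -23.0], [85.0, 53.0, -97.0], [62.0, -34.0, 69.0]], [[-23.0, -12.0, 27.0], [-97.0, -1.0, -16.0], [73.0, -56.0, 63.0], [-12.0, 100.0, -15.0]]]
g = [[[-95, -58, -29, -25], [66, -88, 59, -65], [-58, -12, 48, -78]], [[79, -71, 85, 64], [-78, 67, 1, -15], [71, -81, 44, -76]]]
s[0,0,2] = -93.0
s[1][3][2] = -15.0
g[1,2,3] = -76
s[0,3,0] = 62.0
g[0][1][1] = -88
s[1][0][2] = 27.0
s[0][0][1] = -82.0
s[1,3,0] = -12.0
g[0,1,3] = -65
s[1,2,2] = 63.0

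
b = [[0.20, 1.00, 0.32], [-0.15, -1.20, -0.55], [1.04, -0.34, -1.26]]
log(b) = [[8.80+0.32j, (9.98-0.78j), -2.79-0.77j], [(-8.09-0.46j), (-8.52+1.11j), (2.29+1.1j)], [11.52-0.71j, 13.40+1.72j, -2.80+1.71j]]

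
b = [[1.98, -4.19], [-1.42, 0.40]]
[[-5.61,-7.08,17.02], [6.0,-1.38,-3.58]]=b@ [[-4.44,1.67,1.59],[-0.76,2.48,-3.31]]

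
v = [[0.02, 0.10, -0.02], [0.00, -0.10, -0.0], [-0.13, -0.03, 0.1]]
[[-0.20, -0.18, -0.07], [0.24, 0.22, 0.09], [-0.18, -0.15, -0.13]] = v @ [[1.52, 1.08, 0.73], [-2.43, -2.15, -0.93], [-0.55, -0.73, -0.67]]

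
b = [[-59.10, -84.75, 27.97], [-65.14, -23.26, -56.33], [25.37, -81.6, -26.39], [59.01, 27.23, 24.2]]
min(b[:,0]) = -65.14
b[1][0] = -65.14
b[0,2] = 27.97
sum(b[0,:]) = -115.88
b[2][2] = -26.39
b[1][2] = -56.33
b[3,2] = 24.2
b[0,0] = -59.1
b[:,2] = [27.97, -56.33, -26.39, 24.2]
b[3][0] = 59.01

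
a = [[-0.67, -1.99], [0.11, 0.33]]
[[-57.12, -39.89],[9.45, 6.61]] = a @ [[16.97, 0.70], [22.99, 19.81]]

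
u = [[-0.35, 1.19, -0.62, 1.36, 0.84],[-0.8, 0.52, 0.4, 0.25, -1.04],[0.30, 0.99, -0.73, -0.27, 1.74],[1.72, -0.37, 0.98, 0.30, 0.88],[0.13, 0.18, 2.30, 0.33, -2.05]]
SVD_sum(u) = [[0.06, 0.17, -0.73, -0.01, 0.91], [-0.05, -0.15, 0.63, 0.01, -0.78], [0.1, 0.29, -1.21, -0.02, 1.51], [0.01, 0.02, -0.07, -0.0, 0.08], [-0.16, -0.44, 1.83, 0.03, -2.29]] + [[-0.57, 0.22, -0.31, 0.07, -0.25], [-0.77, 0.3, -0.42, 0.09, -0.34], [0.19, -0.07, 0.10, -0.02, 0.08], [1.66, -0.65, 0.91, -0.20, 0.73], [0.22, -0.09, 0.12, -0.03, 0.1]] + [[0.14, 1.02, 0.52, 1.02, 0.22], [0.04, 0.27, 0.14, 0.28, 0.06], [0.04, 0.33, 0.17, 0.33, 0.07], [0.05, 0.36, 0.19, 0.37, 0.08], [0.07, 0.54, 0.27, 0.54, 0.12]] + [[0.02, -0.22, -0.1, 0.28, -0.04], [-0.01, 0.1, 0.05, -0.13, 0.02], [-0.04, 0.45, 0.21, -0.56, 0.07], [0.01, -0.1, -0.05, 0.13, -0.02], [-0.01, 0.17, 0.08, -0.21, 0.03]] + [[0.0, 0.00, -0.00, -0.00, -0.0], [-0.01, -0.0, 0.01, 0.00, 0.01], [0.0, 0.0, -0.0, -0.0, -0.0], [-0.00, -0.00, 0.00, 0.0, 0.0], [0.0, 0.00, -0.0, -0.00, -0.0]]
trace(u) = -2.31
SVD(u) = [[0.3, 0.29, 0.79, 0.41, 0.16], [-0.26, 0.40, 0.21, -0.19, -0.83], [0.50, -0.10, 0.25, -0.82, 0.04], [0.03, -0.86, 0.29, 0.19, -0.38], [-0.76, -0.12, 0.42, -0.31, 0.36]] @ diag([3.8822733664071625, 2.494348146038857, 1.9576833491672863, 0.916760674736204, 0.014373743022708524]) @ [[0.05, 0.15, -0.62, -0.01, 0.77], [-0.78, 0.30, -0.42, 0.09, -0.34], [0.09, 0.65, 0.33, 0.66, 0.14], [0.05, -0.6, -0.27, 0.75, -0.10], [0.62, 0.32, -0.5, -0.04, -0.51]]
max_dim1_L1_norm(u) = 4.99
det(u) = -0.25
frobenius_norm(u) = 5.10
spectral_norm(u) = 3.88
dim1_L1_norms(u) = [4.36, 3.01, 4.03, 4.25, 4.99]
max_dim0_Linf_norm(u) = 2.3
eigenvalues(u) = [(-3.46+0j), (-1.2+0j), (-0.04+0j), (1.2+0.27j), (1.2-0.27j)]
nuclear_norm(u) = 9.27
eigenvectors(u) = [[(-0.42+0j), 0.74+0.00j, 0.62+0.00j, 0.48-0.04j, 0.48+0.04j], [(0.15+0j), (0.25+0j), 0.34+0.00j, -0.30+0.06j, -0.30-0.06j], [-0.47+0.00j, (-0.11+0j), -0.49+0.00j, -0.21+0.18j, -0.21-0.18j], [(0.15+0j), (-0.53+0j), (-0.06+0j), (0.76+0j), 0.76-0.00j], [0.75+0.00j, (-0.32+0j), (-0.5+0j), (-0.06+0.13j), (-0.06-0.13j)]]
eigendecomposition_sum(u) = [[(0.23+0j), 0.10-0.00j, (-1.07-0j), -0.29-0.00j, (1.44-0j)], [-0.08-0.00j, (-0.04+0j), (0.38+0j), (0.1+0j), (-0.51+0j)], [0.26+0.00j, (0.12-0j), -1.20-0.00j, -0.33-0.00j, (1.61-0j)], [(-0.09-0j), (-0.04+0j), 0.39+0.00j, (0.11+0j), (-0.53+0j)], [(-0.41-0j), -0.19+0.00j, (1.91+0j), 0.52+0.00j, -2.57+0.00j]] + [[-1.18+0.00j, (1.09+0j), 0.14+0.00j, 1.14+0.00j, (-1.02+0j)], [-0.40+0.00j, (0.37+0j), (0.05+0j), (0.38+0j), -0.34+0.00j], [(0.17-0j), -0.15-0.00j, -0.02-0.00j, (-0.16-0j), 0.15-0.00j], [0.84-0.00j, -0.78-0.00j, (-0.1-0j), (-0.81-0j), (0.73-0j)], [(0.52-0j), -0.47-0.00j, (-0.06-0j), -0.50-0.00j, (0.45-0j)]] + [[0.01-0.00j, (-0.06-0j), 0.00-0.00j, (-0.03-0j), (0.03-0j)],[0.01-0.00j, (-0.03-0j), -0j, (-0.01-0j), (0.01-0j)],[-0.01+0.00j, 0.05+0.00j, -0.00+0.00j, 0.02+0.00j, (-0.02+0j)],[-0.00+0.00j, (0.01+0j), -0.00+0.00j, 0j, (-0+0j)],[-0.01+0.00j, (0.05+0j), -0.00+0.00j, (0.02+0j), -0.02+0.00j]] + [[0.29-0.23j, (0.03-1.5j), 0.15-0.94j, (0.27-0.68j), (0.2-0.28j)], [(-0.16+0.17j), 0.11+0.94j, -0.01+0.60j, -0.11+0.45j, (-0.1+0.19j)], [(-0.06+0.21j), (0.49+0.71j), 0.24+0.49j, (0.1+0.41j), 0.00+0.20j], [0.48-0.33j, (0.22-2.34j), (0.35-1.45j), 0.50-1.02j, 0.34-0.42j], [(0.02+0.11j), 0.40+0.23j, 0.23+0.18j, 0.14+0.17j, (0.05+0.09j)]] + [[0.29+0.23j, 0.03+1.50j, 0.15+0.94j, (0.27+0.68j), (0.2+0.28j)],[(-0.16-0.17j), (0.11-0.94j), -0.01-0.60j, -0.11-0.45j, (-0.1-0.19j)],[(-0.06-0.21j), (0.49-0.71j), (0.24-0.49j), (0.1-0.41j), -0.2j],[0.48+0.33j, (0.22+2.34j), 0.35+1.45j, 0.50+1.02j, 0.34+0.42j],[0.02-0.11j, 0.40-0.23j, (0.23-0.18j), 0.14-0.17j, (0.05-0.09j)]]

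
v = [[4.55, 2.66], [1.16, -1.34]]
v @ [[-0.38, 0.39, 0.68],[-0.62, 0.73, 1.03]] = [[-3.38, 3.72, 5.83], [0.39, -0.53, -0.59]]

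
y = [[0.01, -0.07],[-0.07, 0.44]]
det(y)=-0.001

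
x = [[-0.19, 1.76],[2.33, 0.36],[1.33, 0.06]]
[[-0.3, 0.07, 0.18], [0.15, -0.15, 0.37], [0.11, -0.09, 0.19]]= x @ [[0.09, -0.07, 0.14],[-0.16, 0.03, 0.12]]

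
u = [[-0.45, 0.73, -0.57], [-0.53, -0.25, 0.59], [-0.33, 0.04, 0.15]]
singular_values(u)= [1.1, 0.82, 0.0]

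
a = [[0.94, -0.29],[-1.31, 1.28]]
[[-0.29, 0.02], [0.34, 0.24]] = a @[[-0.33, 0.11], [-0.07, 0.3]]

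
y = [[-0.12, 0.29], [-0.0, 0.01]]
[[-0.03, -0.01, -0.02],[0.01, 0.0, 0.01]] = y @[[2.02, 1.21, 1.64], [0.74, 0.45, 0.61]]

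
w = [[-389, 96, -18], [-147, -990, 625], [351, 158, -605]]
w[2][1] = 158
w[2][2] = -605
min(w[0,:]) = -389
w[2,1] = 158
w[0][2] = -18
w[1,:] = [-147, -990, 625]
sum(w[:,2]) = 2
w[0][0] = -389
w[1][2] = 625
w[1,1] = -990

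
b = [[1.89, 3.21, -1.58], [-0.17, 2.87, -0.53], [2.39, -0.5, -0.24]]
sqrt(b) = [[1.60, 0.86, -0.64], [0.03, 1.64, -0.23], [1.11, -0.66, 0.56]]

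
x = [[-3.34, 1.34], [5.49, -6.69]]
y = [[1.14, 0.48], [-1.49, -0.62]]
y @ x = [[-1.17,-1.68],[1.57,2.15]]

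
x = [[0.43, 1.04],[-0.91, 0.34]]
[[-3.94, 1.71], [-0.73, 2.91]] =x @ [[-0.53, -2.24], [-3.57, 2.57]]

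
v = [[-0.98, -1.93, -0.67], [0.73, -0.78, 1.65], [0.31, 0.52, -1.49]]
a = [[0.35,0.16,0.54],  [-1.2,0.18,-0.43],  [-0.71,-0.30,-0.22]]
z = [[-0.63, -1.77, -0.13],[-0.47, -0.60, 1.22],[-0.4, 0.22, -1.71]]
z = a + v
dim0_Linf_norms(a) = [1.2, 0.3, 0.54]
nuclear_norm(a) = 2.31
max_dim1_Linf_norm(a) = 1.2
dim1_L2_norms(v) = [2.27, 1.97, 1.61]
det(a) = 0.21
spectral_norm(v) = 2.44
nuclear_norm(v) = 5.40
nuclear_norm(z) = 4.56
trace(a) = 0.31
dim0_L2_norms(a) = [1.44, 0.38, 0.72]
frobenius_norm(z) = 2.96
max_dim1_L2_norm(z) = 1.88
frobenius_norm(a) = 1.66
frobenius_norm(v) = 3.40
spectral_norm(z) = 2.25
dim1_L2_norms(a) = [0.66, 1.29, 0.8]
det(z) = 1.85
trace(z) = -2.94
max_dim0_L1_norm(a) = 2.26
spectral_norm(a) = 1.57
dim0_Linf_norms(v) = [0.98, 1.93, 1.65]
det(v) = -3.80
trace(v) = -3.25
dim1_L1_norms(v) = [3.58, 3.16, 2.32]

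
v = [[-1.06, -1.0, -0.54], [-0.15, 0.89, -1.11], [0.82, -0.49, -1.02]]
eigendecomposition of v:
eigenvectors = [[0.72+0.00j, (0.72-0j), (-0.31+0j)],[0.15-0.27j, (0.15+0.27j), 0.90+0.00j],[(-0.02-0.62j), -0.02+0.62j, (-0.3+0j)]]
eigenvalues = [(-1.25+0.83j), (-1.25-0.83j), (1.31+0j)]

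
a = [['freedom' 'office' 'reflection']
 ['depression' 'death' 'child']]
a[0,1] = 'office'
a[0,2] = 'reflection'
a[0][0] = 'freedom'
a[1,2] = 'child'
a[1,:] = ['depression', 'death', 'child']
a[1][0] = 'depression'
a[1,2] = 'child'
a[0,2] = 'reflection'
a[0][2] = 'reflection'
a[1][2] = 'child'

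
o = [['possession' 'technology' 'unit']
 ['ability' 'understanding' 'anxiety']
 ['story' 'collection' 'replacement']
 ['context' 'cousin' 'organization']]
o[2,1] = 'collection'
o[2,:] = ['story', 'collection', 'replacement']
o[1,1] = 'understanding'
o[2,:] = ['story', 'collection', 'replacement']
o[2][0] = 'story'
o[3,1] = 'cousin'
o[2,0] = 'story'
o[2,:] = ['story', 'collection', 'replacement']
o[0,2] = 'unit'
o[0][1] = 'technology'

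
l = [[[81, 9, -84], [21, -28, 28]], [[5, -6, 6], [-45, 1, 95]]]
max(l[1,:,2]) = 95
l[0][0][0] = 81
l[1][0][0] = 5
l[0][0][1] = 9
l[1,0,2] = 6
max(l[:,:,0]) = 81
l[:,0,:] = [[81, 9, -84], [5, -6, 6]]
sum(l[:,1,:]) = 72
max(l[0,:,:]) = 81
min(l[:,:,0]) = -45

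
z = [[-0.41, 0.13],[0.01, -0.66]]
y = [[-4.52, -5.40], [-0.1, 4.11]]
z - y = [[4.11, 5.53], [0.11, -4.77]]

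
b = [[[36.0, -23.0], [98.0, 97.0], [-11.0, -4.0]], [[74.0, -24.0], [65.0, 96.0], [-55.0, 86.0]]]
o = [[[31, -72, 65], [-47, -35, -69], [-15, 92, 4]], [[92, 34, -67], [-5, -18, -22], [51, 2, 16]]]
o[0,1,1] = -35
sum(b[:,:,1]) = 228.0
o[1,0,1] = 34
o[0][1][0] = -47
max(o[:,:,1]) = 92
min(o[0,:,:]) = -72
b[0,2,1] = -4.0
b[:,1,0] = [98.0, 65.0]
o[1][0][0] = 92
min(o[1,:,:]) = -67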